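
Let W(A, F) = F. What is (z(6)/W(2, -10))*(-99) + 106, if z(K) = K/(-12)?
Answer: 2021/20 ≈ 101.05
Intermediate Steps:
z(K) = -K/12 (z(K) = K*(-1/12) = -K/12)
(z(6)/W(2, -10))*(-99) + 106 = (-1/12*6/(-10))*(-99) + 106 = -½*(-⅒)*(-99) + 106 = (1/20)*(-99) + 106 = -99/20 + 106 = 2021/20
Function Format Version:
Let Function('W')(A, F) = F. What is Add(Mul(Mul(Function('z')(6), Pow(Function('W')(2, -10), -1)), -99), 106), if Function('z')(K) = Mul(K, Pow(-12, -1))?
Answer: Rational(2021, 20) ≈ 101.05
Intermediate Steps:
Function('z')(K) = Mul(Rational(-1, 12), K) (Function('z')(K) = Mul(K, Rational(-1, 12)) = Mul(Rational(-1, 12), K))
Add(Mul(Mul(Function('z')(6), Pow(Function('W')(2, -10), -1)), -99), 106) = Add(Mul(Mul(Mul(Rational(-1, 12), 6), Pow(-10, -1)), -99), 106) = Add(Mul(Mul(Rational(-1, 2), Rational(-1, 10)), -99), 106) = Add(Mul(Rational(1, 20), -99), 106) = Add(Rational(-99, 20), 106) = Rational(2021, 20)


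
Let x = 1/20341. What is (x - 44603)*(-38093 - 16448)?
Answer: 49483392453502/20341 ≈ 2.4327e+9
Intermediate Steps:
x = 1/20341 ≈ 4.9162e-5
(x - 44603)*(-38093 - 16448) = (1/20341 - 44603)*(-38093 - 16448) = -907269622/20341*(-54541) = 49483392453502/20341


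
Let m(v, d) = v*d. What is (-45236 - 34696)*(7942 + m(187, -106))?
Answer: 949592160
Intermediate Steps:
m(v, d) = d*v
(-45236 - 34696)*(7942 + m(187, -106)) = (-45236 - 34696)*(7942 - 106*187) = -79932*(7942 - 19822) = -79932*(-11880) = 949592160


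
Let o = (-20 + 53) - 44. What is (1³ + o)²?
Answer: 100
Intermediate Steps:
o = -11 (o = 33 - 44 = -11)
(1³ + o)² = (1³ - 11)² = (1 - 11)² = (-10)² = 100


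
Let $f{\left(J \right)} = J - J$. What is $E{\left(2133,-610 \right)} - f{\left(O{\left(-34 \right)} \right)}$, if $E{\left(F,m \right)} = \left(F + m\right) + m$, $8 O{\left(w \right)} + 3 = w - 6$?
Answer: $913$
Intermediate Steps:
$O{\left(w \right)} = - \frac{9}{8} + \frac{w}{8}$ ($O{\left(w \right)} = - \frac{3}{8} + \frac{w - 6}{8} = - \frac{3}{8} + \frac{-6 + w}{8} = - \frac{3}{8} + \left(- \frac{3}{4} + \frac{w}{8}\right) = - \frac{9}{8} + \frac{w}{8}$)
$E{\left(F,m \right)} = F + 2 m$
$f{\left(J \right)} = 0$
$E{\left(2133,-610 \right)} - f{\left(O{\left(-34 \right)} \right)} = \left(2133 + 2 \left(-610\right)\right) - 0 = \left(2133 - 1220\right) + 0 = 913 + 0 = 913$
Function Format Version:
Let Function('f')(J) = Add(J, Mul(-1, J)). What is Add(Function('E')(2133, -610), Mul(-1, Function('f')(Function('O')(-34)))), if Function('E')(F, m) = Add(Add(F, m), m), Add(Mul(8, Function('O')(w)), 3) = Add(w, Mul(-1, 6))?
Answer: 913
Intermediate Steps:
Function('O')(w) = Add(Rational(-9, 8), Mul(Rational(1, 8), w)) (Function('O')(w) = Add(Rational(-3, 8), Mul(Rational(1, 8), Add(w, Mul(-1, 6)))) = Add(Rational(-3, 8), Mul(Rational(1, 8), Add(w, -6))) = Add(Rational(-3, 8), Mul(Rational(1, 8), Add(-6, w))) = Add(Rational(-3, 8), Add(Rational(-3, 4), Mul(Rational(1, 8), w))) = Add(Rational(-9, 8), Mul(Rational(1, 8), w)))
Function('E')(F, m) = Add(F, Mul(2, m))
Function('f')(J) = 0
Add(Function('E')(2133, -610), Mul(-1, Function('f')(Function('O')(-34)))) = Add(Add(2133, Mul(2, -610)), Mul(-1, 0)) = Add(Add(2133, -1220), 0) = Add(913, 0) = 913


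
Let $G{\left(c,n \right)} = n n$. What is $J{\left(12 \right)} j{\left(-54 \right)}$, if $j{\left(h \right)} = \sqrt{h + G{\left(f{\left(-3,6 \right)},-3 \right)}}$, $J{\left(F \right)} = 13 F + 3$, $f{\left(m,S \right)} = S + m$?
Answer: $477 i \sqrt{5} \approx 1066.6 i$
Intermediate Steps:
$G{\left(c,n \right)} = n^{2}$
$J{\left(F \right)} = 3 + 13 F$
$j{\left(h \right)} = \sqrt{9 + h}$ ($j{\left(h \right)} = \sqrt{h + \left(-3\right)^{2}} = \sqrt{h + 9} = \sqrt{9 + h}$)
$J{\left(12 \right)} j{\left(-54 \right)} = \left(3 + 13 \cdot 12\right) \sqrt{9 - 54} = \left(3 + 156\right) \sqrt{-45} = 159 \cdot 3 i \sqrt{5} = 477 i \sqrt{5}$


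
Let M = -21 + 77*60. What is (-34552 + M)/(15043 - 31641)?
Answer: 29953/16598 ≈ 1.8046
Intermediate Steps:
M = 4599 (M = -21 + 4620 = 4599)
(-34552 + M)/(15043 - 31641) = (-34552 + 4599)/(15043 - 31641) = -29953/(-16598) = -29953*(-1/16598) = 29953/16598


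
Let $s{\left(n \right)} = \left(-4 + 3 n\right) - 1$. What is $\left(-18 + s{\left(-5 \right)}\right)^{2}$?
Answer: $1444$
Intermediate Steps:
$s{\left(n \right)} = -5 + 3 n$
$\left(-18 + s{\left(-5 \right)}\right)^{2} = \left(-18 + \left(-5 + 3 \left(-5\right)\right)\right)^{2} = \left(-18 - 20\right)^{2} = \left(-38\right)^{2} = 1444$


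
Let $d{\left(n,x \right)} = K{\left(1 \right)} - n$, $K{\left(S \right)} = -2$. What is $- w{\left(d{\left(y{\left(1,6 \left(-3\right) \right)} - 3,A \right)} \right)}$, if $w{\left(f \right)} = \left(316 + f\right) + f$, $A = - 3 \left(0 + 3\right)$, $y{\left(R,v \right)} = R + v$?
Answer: $-352$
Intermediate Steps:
$A = -9$ ($A = \left(-3\right) 3 = -9$)
$d{\left(n,x \right)} = -2 - n$
$w{\left(f \right)} = 316 + 2 f$
$- w{\left(d{\left(y{\left(1,6 \left(-3\right) \right)} - 3,A \right)} \right)} = - (316 + 2 \left(-2 - \left(\left(1 + 6 \left(-3\right)\right) - 3\right)\right)) = - (316 + 2 \left(-2 - \left(\left(1 - 18\right) - 3\right)\right)) = - (316 + 2 \left(-2 - \left(-17 - 3\right)\right)) = - (316 + 2 \left(-2 - -20\right)) = - (316 + 2 \left(-2 + 20\right)) = - (316 + 2 \cdot 18) = - (316 + 36) = \left(-1\right) 352 = -352$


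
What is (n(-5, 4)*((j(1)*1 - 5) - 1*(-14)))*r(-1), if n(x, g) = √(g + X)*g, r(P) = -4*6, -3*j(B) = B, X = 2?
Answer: -832*√6 ≈ -2038.0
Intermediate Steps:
j(B) = -B/3
r(P) = -24
n(x, g) = g*√(2 + g) (n(x, g) = √(g + 2)*g = √(2 + g)*g = g*√(2 + g))
(n(-5, 4)*((j(1)*1 - 5) - 1*(-14)))*r(-1) = ((4*√(2 + 4))*((-⅓*1*1 - 5) - 1*(-14)))*(-24) = ((4*√6)*((-⅓*1 - 5) + 14))*(-24) = ((4*√6)*((-⅓ - 5) + 14))*(-24) = ((4*√6)*(-16/3 + 14))*(-24) = ((4*√6)*(26/3))*(-24) = (104*√6/3)*(-24) = -832*√6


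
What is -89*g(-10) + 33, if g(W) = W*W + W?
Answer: -7977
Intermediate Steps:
g(W) = W + W² (g(W) = W² + W = W + W²)
-89*g(-10) + 33 = -(-890)*(1 - 10) + 33 = -(-890)*(-9) + 33 = -89*90 + 33 = -8010 + 33 = -7977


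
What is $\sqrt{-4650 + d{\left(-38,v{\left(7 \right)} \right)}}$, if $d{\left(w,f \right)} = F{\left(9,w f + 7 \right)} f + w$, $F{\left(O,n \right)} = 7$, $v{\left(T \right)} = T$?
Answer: $i \sqrt{4639} \approx 68.11 i$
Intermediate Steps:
$d{\left(w,f \right)} = w + 7 f$ ($d{\left(w,f \right)} = 7 f + w = w + 7 f$)
$\sqrt{-4650 + d{\left(-38,v{\left(7 \right)} \right)}} = \sqrt{-4650 + \left(-38 + 7 \cdot 7\right)} = \sqrt{-4650 + \left(-38 + 49\right)} = \sqrt{-4650 + 11} = \sqrt{-4639} = i \sqrt{4639}$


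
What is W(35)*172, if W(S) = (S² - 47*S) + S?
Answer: -66220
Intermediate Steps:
W(S) = S² - 46*S
W(35)*172 = (35*(-46 + 35))*172 = (35*(-11))*172 = -385*172 = -66220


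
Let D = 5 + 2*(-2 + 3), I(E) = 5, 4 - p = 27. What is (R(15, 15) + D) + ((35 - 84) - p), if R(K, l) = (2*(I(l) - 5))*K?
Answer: -19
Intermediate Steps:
p = -23 (p = 4 - 1*27 = 4 - 27 = -23)
D = 7 (D = 5 + 2*1 = 5 + 2 = 7)
R(K, l) = 0 (R(K, l) = (2*(5 - 5))*K = (2*0)*K = 0*K = 0)
(R(15, 15) + D) + ((35 - 84) - p) = (0 + 7) + ((35 - 84) - 1*(-23)) = 7 + (-49 + 23) = 7 - 26 = -19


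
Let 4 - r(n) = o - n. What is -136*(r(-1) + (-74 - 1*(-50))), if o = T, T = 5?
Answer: 3536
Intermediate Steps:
o = 5
r(n) = -1 + n (r(n) = 4 - (5 - n) = 4 + (-5 + n) = -1 + n)
-136*(r(-1) + (-74 - 1*(-50))) = -136*((-1 - 1) + (-74 - 1*(-50))) = -136*(-2 + (-74 + 50)) = -136*(-2 - 24) = -136*(-26) = 3536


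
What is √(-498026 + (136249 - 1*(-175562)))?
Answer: I*√186215 ≈ 431.53*I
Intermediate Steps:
√(-498026 + (136249 - 1*(-175562))) = √(-498026 + (136249 + 175562)) = √(-498026 + 311811) = √(-186215) = I*√186215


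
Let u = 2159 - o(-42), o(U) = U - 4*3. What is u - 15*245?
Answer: -1462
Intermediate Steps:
o(U) = -12 + U (o(U) = U - 12 = -12 + U)
u = 2213 (u = 2159 - (-12 - 42) = 2159 - 1*(-54) = 2159 + 54 = 2213)
u - 15*245 = 2213 - 15*245 = 2213 - 3675 = -1462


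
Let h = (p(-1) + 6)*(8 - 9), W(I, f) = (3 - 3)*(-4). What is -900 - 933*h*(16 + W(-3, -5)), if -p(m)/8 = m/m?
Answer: -30756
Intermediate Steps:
W(I, f) = 0 (W(I, f) = 0*(-4) = 0)
p(m) = -8 (p(m) = -8*m/m = -8*1 = -8)
h = 2 (h = (-8 + 6)*(8 - 9) = -2*(-1) = 2)
-900 - 933*h*(16 + W(-3, -5)) = -900 - 1866*(16 + 0) = -900 - 1866*16 = -900 - 933*32 = -900 - 29856 = -30756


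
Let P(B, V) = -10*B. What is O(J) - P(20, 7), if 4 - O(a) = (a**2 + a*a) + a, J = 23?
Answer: -877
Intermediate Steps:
O(a) = 4 - a - 2*a**2 (O(a) = 4 - ((a**2 + a*a) + a) = 4 - ((a**2 + a**2) + a) = 4 - (2*a**2 + a) = 4 - (a + 2*a**2) = 4 + (-a - 2*a**2) = 4 - a - 2*a**2)
O(J) - P(20, 7) = (4 - 1*23 - 2*23**2) - (-10)*20 = (4 - 23 - 2*529) - 1*(-200) = (4 - 23 - 1058) + 200 = -1077 + 200 = -877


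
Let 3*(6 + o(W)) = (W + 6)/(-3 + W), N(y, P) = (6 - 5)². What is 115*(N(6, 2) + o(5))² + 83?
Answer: 44503/36 ≈ 1236.2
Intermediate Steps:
N(y, P) = 1 (N(y, P) = 1² = 1)
o(W) = -6 + (6 + W)/(3*(-3 + W)) (o(W) = -6 + ((W + 6)/(-3 + W))/3 = -6 + ((6 + W)/(-3 + W))/3 = -6 + (6 + W)/(3*(-3 + W)))
115*(N(6, 2) + o(5))² + 83 = 115*(1 + (60 - 17*5)/(3*(-3 + 5)))² + 83 = 115*(1 + (⅓)*(60 - 85)/2)² + 83 = 115*(1 + (⅓)*(½)*(-25))² + 83 = 115*(1 - 25/6)² + 83 = 115*(-19/6)² + 83 = 115*(361/36) + 83 = 41515/36 + 83 = 44503/36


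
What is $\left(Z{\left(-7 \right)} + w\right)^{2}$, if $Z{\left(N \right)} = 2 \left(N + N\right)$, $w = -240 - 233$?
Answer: $251001$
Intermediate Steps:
$w = -473$ ($w = -240 - 233 = -473$)
$Z{\left(N \right)} = 4 N$ ($Z{\left(N \right)} = 2 \cdot 2 N = 4 N$)
$\left(Z{\left(-7 \right)} + w\right)^{2} = \left(4 \left(-7\right) - 473\right)^{2} = \left(-28 - 473\right)^{2} = \left(-501\right)^{2} = 251001$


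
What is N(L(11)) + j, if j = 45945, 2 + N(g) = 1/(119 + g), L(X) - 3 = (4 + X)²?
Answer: 15942222/347 ≈ 45943.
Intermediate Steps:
L(X) = 3 + (4 + X)²
N(g) = -2 + 1/(119 + g)
N(L(11)) + j = (-237 - 2*(3 + (4 + 11)²))/(119 + (3 + (4 + 11)²)) + 45945 = (-237 - 2*(3 + 15²))/(119 + (3 + 15²)) + 45945 = (-237 - 2*(3 + 225))/(119 + (3 + 225)) + 45945 = (-237 - 2*228)/(119 + 228) + 45945 = (-237 - 456)/347 + 45945 = (1/347)*(-693) + 45945 = -693/347 + 45945 = 15942222/347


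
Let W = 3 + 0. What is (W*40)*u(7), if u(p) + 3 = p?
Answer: 480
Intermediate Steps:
W = 3
u(p) = -3 + p
(W*40)*u(7) = (3*40)*(-3 + 7) = 120*4 = 480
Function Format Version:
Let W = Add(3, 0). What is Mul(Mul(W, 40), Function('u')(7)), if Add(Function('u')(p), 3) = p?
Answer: 480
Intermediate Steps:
W = 3
Function('u')(p) = Add(-3, p)
Mul(Mul(W, 40), Function('u')(7)) = Mul(Mul(3, 40), Add(-3, 7)) = Mul(120, 4) = 480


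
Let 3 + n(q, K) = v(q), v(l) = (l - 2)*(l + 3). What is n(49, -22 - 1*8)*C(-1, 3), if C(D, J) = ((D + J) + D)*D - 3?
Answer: -9764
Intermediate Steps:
C(D, J) = -3 + D*(J + 2*D) (C(D, J) = (J + 2*D)*D - 3 = D*(J + 2*D) - 3 = -3 + D*(J + 2*D))
v(l) = (-2 + l)*(3 + l)
n(q, K) = -9 + q + q² (n(q, K) = -3 + (-6 + q + q²) = -9 + q + q²)
n(49, -22 - 1*8)*C(-1, 3) = (-9 + 49 + 49²)*(-3 + 2*(-1)² - 1*3) = (-9 + 49 + 2401)*(-3 + 2*1 - 3) = 2441*(-3 + 2 - 3) = 2441*(-4) = -9764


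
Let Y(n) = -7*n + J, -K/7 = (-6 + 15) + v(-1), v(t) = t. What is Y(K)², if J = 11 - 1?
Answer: 161604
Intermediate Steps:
K = -56 (K = -7*((-6 + 15) - 1) = -7*(9 - 1) = -7*8 = -56)
J = 10
Y(n) = 10 - 7*n (Y(n) = -7*n + 10 = 10 - 7*n)
Y(K)² = (10 - 7*(-56))² = (10 + 392)² = 402² = 161604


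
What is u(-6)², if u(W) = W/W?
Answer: 1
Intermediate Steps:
u(W) = 1
u(-6)² = 1² = 1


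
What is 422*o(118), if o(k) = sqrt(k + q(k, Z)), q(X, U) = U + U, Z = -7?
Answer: 844*sqrt(26) ≈ 4303.6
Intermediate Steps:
q(X, U) = 2*U
o(k) = sqrt(-14 + k) (o(k) = sqrt(k + 2*(-7)) = sqrt(k - 14) = sqrt(-14 + k))
422*o(118) = 422*sqrt(-14 + 118) = 422*sqrt(104) = 422*(2*sqrt(26)) = 844*sqrt(26)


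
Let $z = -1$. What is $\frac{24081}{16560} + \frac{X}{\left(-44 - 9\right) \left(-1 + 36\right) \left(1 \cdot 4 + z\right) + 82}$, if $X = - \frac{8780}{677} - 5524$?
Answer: $\frac{2195131579}{890877840} \approx 2.464$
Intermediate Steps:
$X = - \frac{3748528}{677}$ ($X = \left(-8780\right) \frac{1}{677} - 5524 = - \frac{8780}{677} - 5524 = - \frac{3748528}{677} \approx -5537.0$)
$\frac{24081}{16560} + \frac{X}{\left(-44 - 9\right) \left(-1 + 36\right) \left(1 \cdot 4 + z\right) + 82} = \frac{24081}{16560} - \frac{3748528}{677 \left(\left(-44 - 9\right) \left(-1 + 36\right) \left(1 \cdot 4 - 1\right) + 82\right)} = 24081 \cdot \frac{1}{16560} - \frac{3748528}{677 \left(\left(-53\right) 35 \left(4 - 1\right) + 82\right)} = \frac{349}{240} - \frac{3748528}{677 \left(\left(-1855\right) 3 + 82\right)} = \frac{349}{240} - \frac{3748528}{677 \left(-5565 + 82\right)} = \frac{349}{240} - \frac{3748528}{677 \left(-5483\right)} = \frac{349}{240} - - \frac{3748528}{3711991} = \frac{349}{240} + \frac{3748528}{3711991} = \frac{2195131579}{890877840}$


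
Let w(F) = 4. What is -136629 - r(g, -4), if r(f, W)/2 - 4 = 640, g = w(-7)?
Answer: -137917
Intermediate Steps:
g = 4
r(f, W) = 1288 (r(f, W) = 8 + 2*640 = 8 + 1280 = 1288)
-136629 - r(g, -4) = -136629 - 1*1288 = -136629 - 1288 = -137917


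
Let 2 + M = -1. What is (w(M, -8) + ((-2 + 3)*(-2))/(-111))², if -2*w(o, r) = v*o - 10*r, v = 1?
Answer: 72982849/49284 ≈ 1480.9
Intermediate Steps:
M = -3 (M = -2 - 1 = -3)
w(o, r) = 5*r - o/2 (w(o, r) = -(1*o - 10*r)/2 = -(o - 10*r)/2 = 5*r - o/2)
(w(M, -8) + ((-2 + 3)*(-2))/(-111))² = ((5*(-8) - ½*(-3)) + ((-2 + 3)*(-2))/(-111))² = ((-40 + 3/2) + (1*(-2))*(-1/111))² = (-77/2 - 2*(-1/111))² = (-77/2 + 2/111)² = (-8543/222)² = 72982849/49284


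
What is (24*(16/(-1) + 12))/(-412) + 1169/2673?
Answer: 184559/275319 ≈ 0.67035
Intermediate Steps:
(24*(16/(-1) + 12))/(-412) + 1169/2673 = (24*(16*(-1) + 12))*(-1/412) + 1169*(1/2673) = (24*(-16 + 12))*(-1/412) + 1169/2673 = (24*(-4))*(-1/412) + 1169/2673 = -96*(-1/412) + 1169/2673 = 24/103 + 1169/2673 = 184559/275319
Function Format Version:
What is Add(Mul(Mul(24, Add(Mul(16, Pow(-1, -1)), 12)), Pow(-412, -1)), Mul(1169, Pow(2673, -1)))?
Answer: Rational(184559, 275319) ≈ 0.67035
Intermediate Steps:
Add(Mul(Mul(24, Add(Mul(16, Pow(-1, -1)), 12)), Pow(-412, -1)), Mul(1169, Pow(2673, -1))) = Add(Mul(Mul(24, Add(Mul(16, -1), 12)), Rational(-1, 412)), Mul(1169, Rational(1, 2673))) = Add(Mul(Mul(24, Add(-16, 12)), Rational(-1, 412)), Rational(1169, 2673)) = Add(Mul(Mul(24, -4), Rational(-1, 412)), Rational(1169, 2673)) = Add(Mul(-96, Rational(-1, 412)), Rational(1169, 2673)) = Add(Rational(24, 103), Rational(1169, 2673)) = Rational(184559, 275319)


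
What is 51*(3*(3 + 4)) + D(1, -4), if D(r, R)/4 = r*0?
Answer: 1071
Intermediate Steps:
D(r, R) = 0 (D(r, R) = 4*(r*0) = 4*0 = 0)
51*(3*(3 + 4)) + D(1, -4) = 51*(3*(3 + 4)) + 0 = 51*(3*7) + 0 = 51*21 + 0 = 1071 + 0 = 1071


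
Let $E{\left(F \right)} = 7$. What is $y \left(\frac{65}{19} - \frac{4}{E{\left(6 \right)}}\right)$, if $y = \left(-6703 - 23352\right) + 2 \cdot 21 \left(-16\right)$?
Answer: $- \frac{11645533}{133} \approx -87560.0$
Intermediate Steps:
$y = -30727$ ($y = -30055 + 42 \left(-16\right) = -30055 - 672 = -30727$)
$y \left(\frac{65}{19} - \frac{4}{E{\left(6 \right)}}\right) = - 30727 \left(\frac{65}{19} - \frac{4}{7}\right) = \left(-30727\right) \frac{379}{133} = - \frac{11645533}{133}$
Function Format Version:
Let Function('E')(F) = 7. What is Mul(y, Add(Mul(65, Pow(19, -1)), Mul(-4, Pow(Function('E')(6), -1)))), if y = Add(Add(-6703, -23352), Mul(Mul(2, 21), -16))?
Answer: Rational(-11645533, 133) ≈ -87560.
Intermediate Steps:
y = -30727 (y = Add(-30055, Mul(42, -16)) = Add(-30055, -672) = -30727)
Mul(y, Add(Mul(65, Pow(19, -1)), Mul(-4, Pow(Function('E')(6), -1)))) = Mul(-30727, Add(Mul(65, Pow(19, -1)), Mul(-4, Pow(7, -1)))) = Mul(-30727, Add(Mul(65, Rational(1, 19)), Mul(-4, Rational(1, 7)))) = Mul(-30727, Add(Rational(65, 19), Rational(-4, 7))) = Mul(-30727, Rational(379, 133)) = Rational(-11645533, 133)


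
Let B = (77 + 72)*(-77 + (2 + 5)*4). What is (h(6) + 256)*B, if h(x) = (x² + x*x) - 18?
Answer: -2263310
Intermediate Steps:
h(x) = -18 + 2*x² (h(x) = (x² + x²) - 18 = 2*x² - 18 = -18 + 2*x²)
B = -7301 (B = 149*(-77 + 7*4) = 149*(-77 + 28) = 149*(-49) = -7301)
(h(6) + 256)*B = ((-18 + 2*6²) + 256)*(-7301) = ((-18 + 2*36) + 256)*(-7301) = ((-18 + 72) + 256)*(-7301) = (54 + 256)*(-7301) = 310*(-7301) = -2263310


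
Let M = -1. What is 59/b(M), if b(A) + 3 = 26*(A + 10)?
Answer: 59/231 ≈ 0.25541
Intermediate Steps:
b(A) = 257 + 26*A (b(A) = -3 + 26*(A + 10) = -3 + 26*(10 + A) = -3 + (260 + 26*A) = 257 + 26*A)
59/b(M) = 59/(257 + 26*(-1)) = 59/(257 - 26) = 59/231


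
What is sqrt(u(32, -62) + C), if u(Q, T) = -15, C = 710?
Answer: sqrt(695) ≈ 26.363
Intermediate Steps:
sqrt(u(32, -62) + C) = sqrt(-15 + 710) = sqrt(695)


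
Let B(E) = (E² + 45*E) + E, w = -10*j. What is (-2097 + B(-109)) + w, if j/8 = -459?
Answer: 41490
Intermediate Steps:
j = -3672 (j = 8*(-459) = -3672)
w = 36720 (w = -10*(-3672) = 36720)
B(E) = E² + 46*E
(-2097 + B(-109)) + w = (-2097 - 109*(46 - 109)) + 36720 = (-2097 - 109*(-63)) + 36720 = (-2097 + 6867) + 36720 = 4770 + 36720 = 41490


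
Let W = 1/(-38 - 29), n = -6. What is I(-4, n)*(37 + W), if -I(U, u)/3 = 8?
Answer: -59472/67 ≈ -887.64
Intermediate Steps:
I(U, u) = -24 (I(U, u) = -3*8 = -24)
W = -1/67 (W = 1/(-67) = -1/67 ≈ -0.014925)
I(-4, n)*(37 + W) = -24*(37 - 1/67) = -24*2478/67 = -59472/67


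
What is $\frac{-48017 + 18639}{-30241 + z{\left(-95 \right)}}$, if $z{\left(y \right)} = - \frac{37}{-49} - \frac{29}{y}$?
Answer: $\frac{136754590}{140766919} \approx 0.9715$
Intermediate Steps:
$z{\left(y \right)} = \frac{37}{49} - \frac{29}{y}$ ($z{\left(y \right)} = \left(-37\right) \left(- \frac{1}{49}\right) - \frac{29}{y} = \frac{37}{49} - \frac{29}{y}$)
$\frac{-48017 + 18639}{-30241 + z{\left(-95 \right)}} = \frac{-48017 + 18639}{-30241 + \left(\frac{37}{49} - \frac{29}{-95}\right)} = - \frac{29378}{-30241 + \left(\frac{37}{49} - - \frac{29}{95}\right)} = - \frac{29378}{-30241 + \left(\frac{37}{49} + \frac{29}{95}\right)} = - \frac{29378}{-30241 + \frac{4936}{4655}} = - \frac{29378}{- \frac{140766919}{4655}} = \left(-29378\right) \left(- \frac{4655}{140766919}\right) = \frac{136754590}{140766919}$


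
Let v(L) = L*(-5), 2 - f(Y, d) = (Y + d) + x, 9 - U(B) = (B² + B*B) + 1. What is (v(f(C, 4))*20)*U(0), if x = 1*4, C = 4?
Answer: 8000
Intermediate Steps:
x = 4
U(B) = 8 - 2*B² (U(B) = 9 - ((B² + B*B) + 1) = 9 - ((B² + B²) + 1) = 9 - (2*B² + 1) = 9 - (1 + 2*B²) = 9 + (-1 - 2*B²) = 8 - 2*B²)
f(Y, d) = -2 - Y - d (f(Y, d) = 2 - ((Y + d) + 4) = 2 - (4 + Y + d) = 2 + (-4 - Y - d) = -2 - Y - d)
v(L) = -5*L
(v(f(C, 4))*20)*U(0) = (-5*(-2 - 1*4 - 1*4)*20)*(8 - 2*0²) = (-5*(-2 - 4 - 4)*20)*(8 - 2*0) = (-5*(-10)*20)*(8 + 0) = (50*20)*8 = 1000*8 = 8000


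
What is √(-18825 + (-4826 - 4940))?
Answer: I*√28591 ≈ 169.09*I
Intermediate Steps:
√(-18825 + (-4826 - 4940)) = √(-18825 - 9766) = √(-28591) = I*√28591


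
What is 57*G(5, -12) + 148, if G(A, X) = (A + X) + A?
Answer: 34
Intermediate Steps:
G(A, X) = X + 2*A
57*G(5, -12) + 148 = 57*(-12 + 2*5) + 148 = 57*(-12 + 10) + 148 = 57*(-2) + 148 = -114 + 148 = 34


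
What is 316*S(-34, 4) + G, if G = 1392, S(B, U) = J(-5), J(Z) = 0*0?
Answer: 1392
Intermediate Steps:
J(Z) = 0
S(B, U) = 0
316*S(-34, 4) + G = 316*0 + 1392 = 0 + 1392 = 1392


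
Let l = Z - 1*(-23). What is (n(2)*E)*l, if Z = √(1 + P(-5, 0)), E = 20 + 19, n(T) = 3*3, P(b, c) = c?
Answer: 8424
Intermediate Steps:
n(T) = 9
E = 39
Z = 1 (Z = √(1 + 0) = √1 = 1)
l = 24 (l = 1 - 1*(-23) = 1 + 23 = 24)
(n(2)*E)*l = (9*39)*24 = 351*24 = 8424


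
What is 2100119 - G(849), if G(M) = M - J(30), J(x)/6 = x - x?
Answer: 2099270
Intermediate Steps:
J(x) = 0 (J(x) = 6*(x - x) = 6*0 = 0)
G(M) = M (G(M) = M - 1*0 = M + 0 = M)
2100119 - G(849) = 2100119 - 1*849 = 2100119 - 849 = 2099270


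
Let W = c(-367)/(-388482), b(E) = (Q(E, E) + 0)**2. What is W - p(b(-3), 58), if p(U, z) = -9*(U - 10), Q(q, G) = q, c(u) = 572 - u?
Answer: -1165759/129494 ≈ -9.0024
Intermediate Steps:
b(E) = E**2 (b(E) = (E + 0)**2 = E**2)
W = -313/129494 (W = (572 - 1*(-367))/(-388482) = (572 + 367)*(-1/388482) = 939*(-1/388482) = -313/129494 ≈ -0.0024171)
p(U, z) = 90 - 9*U (p(U, z) = -9*(-10 + U) = 90 - 9*U)
W - p(b(-3), 58) = -313/129494 - (90 - 9*(-3)**2) = -313/129494 - (90 - 9*9) = -313/129494 - (90 - 81) = -313/129494 - 1*9 = -313/129494 - 9 = -1165759/129494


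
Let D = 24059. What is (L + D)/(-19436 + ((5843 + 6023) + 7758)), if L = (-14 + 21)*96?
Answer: 24731/188 ≈ 131.55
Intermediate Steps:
L = 672 (L = 7*96 = 672)
(L + D)/(-19436 + ((5843 + 6023) + 7758)) = (672 + 24059)/(-19436 + ((5843 + 6023) + 7758)) = 24731/(-19436 + (11866 + 7758)) = 24731/(-19436 + 19624) = 24731/188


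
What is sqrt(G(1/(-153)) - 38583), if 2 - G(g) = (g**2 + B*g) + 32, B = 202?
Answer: 2*I*sqrt(225965203)/153 ≈ 196.5*I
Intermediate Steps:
G(g) = -30 - g**2 - 202*g (G(g) = 2 - ((g**2 + 202*g) + 32) = 2 - (32 + g**2 + 202*g) = 2 + (-32 - g**2 - 202*g) = -30 - g**2 - 202*g)
sqrt(G(1/(-153)) - 38583) = sqrt((-30 - (1/(-153))**2 - 202/(-153)) - 38583) = sqrt((-30 - (-1/153)**2 - 202*(-1/153)) - 38583) = sqrt((-30 - 1*1/23409 + 202/153) - 38583) = sqrt((-30 - 1/23409 + 202/153) - 38583) = sqrt(-671365/23409 - 38583) = sqrt(-903860812/23409) = 2*I*sqrt(225965203)/153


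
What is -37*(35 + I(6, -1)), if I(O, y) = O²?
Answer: -2627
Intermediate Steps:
-37*(35 + I(6, -1)) = -37*(35 + 6²) = -37*(35 + 36) = -37*71 = -2627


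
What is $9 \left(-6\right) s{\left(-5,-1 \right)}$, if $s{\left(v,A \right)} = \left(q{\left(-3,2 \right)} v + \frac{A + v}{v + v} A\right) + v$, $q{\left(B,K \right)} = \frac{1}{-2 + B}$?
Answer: $\frac{1242}{5} \approx 248.4$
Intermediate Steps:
$s{\left(v,A \right)} = \frac{4 v}{5} + \frac{A \left(A + v\right)}{2 v}$ ($s{\left(v,A \right)} = \left(\frac{v}{-2 - 3} + \frac{A + v}{v + v} A\right) + v = \left(\frac{v}{-5} + \frac{A + v}{2 v} A\right) + v = \left(- \frac{v}{5} + \left(A + v\right) \frac{1}{2 v} A\right) + v = \left(- \frac{v}{5} + \frac{A + v}{2 v} A\right) + v = \left(- \frac{v}{5} + \frac{A \left(A + v\right)}{2 v}\right) + v = \frac{4 v}{5} + \frac{A \left(A + v\right)}{2 v}$)
$9 \left(-6\right) s{\left(-5,-1 \right)} = 9 \left(-6\right) \left(\frac{1}{2} \left(-1\right) + \frac{4}{5} \left(-5\right) + \frac{\left(-1\right)^{2}}{2 \left(-5\right)}\right) = - 54 \left(- \frac{1}{2} - 4 + \frac{1}{2} \cdot 1 \left(- \frac{1}{5}\right)\right) = - 54 \left(- \frac{1}{2} - 4 - \frac{1}{10}\right) = \left(-54\right) \left(- \frac{23}{5}\right) = \frac{1242}{5}$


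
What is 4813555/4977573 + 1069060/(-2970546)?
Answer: 498753464425/821450531381 ≈ 0.60716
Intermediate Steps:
4813555/4977573 + 1069060/(-2970546) = 4813555*(1/4977573) + 1069060*(-1/2970546) = 4813555/4977573 - 534530/1485273 = 498753464425/821450531381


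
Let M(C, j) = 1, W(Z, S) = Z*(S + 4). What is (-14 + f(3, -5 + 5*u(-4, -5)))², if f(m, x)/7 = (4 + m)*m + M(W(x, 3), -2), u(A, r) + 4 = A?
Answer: 19600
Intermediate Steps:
u(A, r) = -4 + A
W(Z, S) = Z*(4 + S)
f(m, x) = 7 + 7*m*(4 + m) (f(m, x) = 7*((4 + m)*m + 1) = 7*(m*(4 + m) + 1) = 7*(1 + m*(4 + m)) = 7 + 7*m*(4 + m))
(-14 + f(3, -5 + 5*u(-4, -5)))² = (-14 + (7 + 7*3² + 28*3))² = (-14 + (7 + 7*9 + 84))² = (-14 + (7 + 63 + 84))² = (-14 + 154)² = 140² = 19600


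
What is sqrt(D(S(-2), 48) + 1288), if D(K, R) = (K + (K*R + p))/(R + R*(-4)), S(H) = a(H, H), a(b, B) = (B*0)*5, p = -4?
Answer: sqrt(46369)/6 ≈ 35.889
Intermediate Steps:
a(b, B) = 0 (a(b, B) = 0*5 = 0)
S(H) = 0
D(K, R) = -(-4 + K + K*R)/(3*R) (D(K, R) = (K + (K*R - 4))/(R + R*(-4)) = (K + (-4 + K*R))/(R - 4*R) = (-4 + K + K*R)/((-3*R)) = (-4 + K + K*R)*(-1/(3*R)) = -(-4 + K + K*R)/(3*R))
sqrt(D(S(-2), 48) + 1288) = sqrt((1/3)*(4 - 1*0 - 1*0*48)/48 + 1288) = sqrt((1/3)*(1/48)*(4 + 0 + 0) + 1288) = sqrt((1/3)*(1/48)*4 + 1288) = sqrt(1/36 + 1288) = sqrt(46369/36) = sqrt(46369)/6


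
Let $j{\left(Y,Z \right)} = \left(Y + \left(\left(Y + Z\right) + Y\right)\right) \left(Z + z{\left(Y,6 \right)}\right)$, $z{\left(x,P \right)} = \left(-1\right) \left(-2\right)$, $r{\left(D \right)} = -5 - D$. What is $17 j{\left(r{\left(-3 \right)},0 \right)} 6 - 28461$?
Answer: $-29685$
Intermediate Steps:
$z{\left(x,P \right)} = 2$
$j{\left(Y,Z \right)} = \left(2 + Z\right) \left(Z + 3 Y\right)$ ($j{\left(Y,Z \right)} = \left(Y + \left(\left(Y + Z\right) + Y\right)\right) \left(Z + 2\right) = \left(Y + \left(Z + 2 Y\right)\right) \left(2 + Z\right) = \left(Z + 3 Y\right) \left(2 + Z\right) = \left(2 + Z\right) \left(Z + 3 Y\right)$)
$17 j{\left(r{\left(-3 \right)},0 \right)} 6 - 28461 = 17 \left(0^{2} + 2 \cdot 0 + 6 \left(-5 - -3\right) + 3 \left(-5 - -3\right) 0\right) 6 - 28461 = 17 \left(0 + 0 + 6 \left(-5 + 3\right) + 3 \left(-5 + 3\right) 0\right) 6 - 28461 = 17 \left(0 + 0 + 6 \left(-2\right) + 3 \left(-2\right) 0\right) 6 - 28461 = 17 \left(0 + 0 - 12 + 0\right) 6 - 28461 = 17 \left(-12\right) 6 - 28461 = \left(-204\right) 6 - 28461 = -1224 - 28461 = -29685$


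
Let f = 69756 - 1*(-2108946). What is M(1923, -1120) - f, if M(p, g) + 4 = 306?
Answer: -2178400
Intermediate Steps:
M(p, g) = 302 (M(p, g) = -4 + 306 = 302)
f = 2178702 (f = 69756 + 2108946 = 2178702)
M(1923, -1120) - f = 302 - 1*2178702 = 302 - 2178702 = -2178400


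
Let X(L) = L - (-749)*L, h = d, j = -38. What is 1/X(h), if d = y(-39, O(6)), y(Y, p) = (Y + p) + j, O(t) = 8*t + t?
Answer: -1/17250 ≈ -5.7971e-5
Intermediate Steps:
O(t) = 9*t
y(Y, p) = -38 + Y + p (y(Y, p) = (Y + p) - 38 = -38 + Y + p)
d = -23 (d = -38 - 39 + 9*6 = -38 - 39 + 54 = -23)
h = -23
X(L) = 750*L (X(L) = L + 749*L = 750*L)
1/X(h) = 1/(750*(-23)) = 1/(-17250) = -1/17250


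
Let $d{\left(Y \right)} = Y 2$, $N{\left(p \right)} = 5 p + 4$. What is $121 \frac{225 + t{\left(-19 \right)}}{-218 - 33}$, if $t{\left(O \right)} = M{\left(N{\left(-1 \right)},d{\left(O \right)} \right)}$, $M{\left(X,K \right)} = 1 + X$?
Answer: $- \frac{27225}{251} \approx -108.47$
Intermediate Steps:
$N{\left(p \right)} = 4 + 5 p$
$d{\left(Y \right)} = 2 Y$
$t{\left(O \right)} = 0$ ($t{\left(O \right)} = 1 + \left(4 + 5 \left(-1\right)\right) = 1 + \left(4 - 5\right) = 1 - 1 = 0$)
$121 \frac{225 + t{\left(-19 \right)}}{-218 - 33} = 121 \frac{225 + 0}{-218 - 33} = 121 \frac{225}{-251} = 121 \cdot 225 \left(- \frac{1}{251}\right) = 121 \left(- \frac{225}{251}\right) = - \frac{27225}{251}$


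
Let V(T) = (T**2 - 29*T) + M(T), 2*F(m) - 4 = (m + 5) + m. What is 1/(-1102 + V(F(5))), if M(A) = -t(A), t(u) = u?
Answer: -4/5187 ≈ -0.00077116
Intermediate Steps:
F(m) = 9/2 + m (F(m) = 2 + ((m + 5) + m)/2 = 2 + ((5 + m) + m)/2 = 2 + (5 + 2*m)/2 = 2 + (5/2 + m) = 9/2 + m)
M(A) = -A
V(T) = T**2 - 30*T (V(T) = (T**2 - 29*T) - T = T**2 - 30*T)
1/(-1102 + V(F(5))) = 1/(-1102 + (9/2 + 5)*(-30 + (9/2 + 5))) = 1/(-1102 + 19*(-30 + 19/2)/2) = 1/(-1102 + (19/2)*(-41/2)) = 1/(-1102 - 779/4) = 1/(-5187/4) = -4/5187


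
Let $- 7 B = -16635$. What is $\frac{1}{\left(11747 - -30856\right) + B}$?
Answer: $\frac{7}{314856} \approx 2.2232 \cdot 10^{-5}$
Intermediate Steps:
$B = \frac{16635}{7}$ ($B = \left(- \frac{1}{7}\right) \left(-16635\right) = \frac{16635}{7} \approx 2376.4$)
$\frac{1}{\left(11747 - -30856\right) + B} = \frac{1}{\left(11747 - -30856\right) + \frac{16635}{7}} = \frac{1}{\left(11747 + 30856\right) + \frac{16635}{7}} = \frac{1}{42603 + \frac{16635}{7}} = \frac{1}{\frac{314856}{7}} = \frac{7}{314856}$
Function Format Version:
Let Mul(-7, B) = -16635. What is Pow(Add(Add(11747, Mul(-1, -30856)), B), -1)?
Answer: Rational(7, 314856) ≈ 2.2232e-5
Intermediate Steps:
B = Rational(16635, 7) (B = Mul(Rational(-1, 7), -16635) = Rational(16635, 7) ≈ 2376.4)
Pow(Add(Add(11747, Mul(-1, -30856)), B), -1) = Pow(Add(Add(11747, Mul(-1, -30856)), Rational(16635, 7)), -1) = Pow(Add(Add(11747, 30856), Rational(16635, 7)), -1) = Pow(Add(42603, Rational(16635, 7)), -1) = Pow(Rational(314856, 7), -1) = Rational(7, 314856)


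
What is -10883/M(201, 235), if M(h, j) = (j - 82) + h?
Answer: -10883/354 ≈ -30.743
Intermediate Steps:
M(h, j) = -82 + h + j (M(h, j) = (-82 + j) + h = -82 + h + j)
-10883/M(201, 235) = -10883/(-82 + 201 + 235) = -10883/354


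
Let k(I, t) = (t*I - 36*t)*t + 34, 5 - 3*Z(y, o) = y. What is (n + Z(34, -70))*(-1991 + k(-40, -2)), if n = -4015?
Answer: 27299314/3 ≈ 9.0998e+6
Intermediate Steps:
Z(y, o) = 5/3 - y/3
k(I, t) = 34 + t*(-36*t + I*t) (k(I, t) = (I*t - 36*t)*t + 34 = (-36*t + I*t)*t + 34 = t*(-36*t + I*t) + 34 = 34 + t*(-36*t + I*t))
(n + Z(34, -70))*(-1991 + k(-40, -2)) = (-4015 + (5/3 - 1/3*34))*(-1991 + (34 - 36*(-2)**2 - 40*(-2)**2)) = (-4015 + (5/3 - 34/3))*(-1991 + (34 - 36*4 - 40*4)) = (-4015 - 29/3)*(-1991 + (34 - 144 - 160)) = -12074*(-1991 - 270)/3 = -12074/3*(-2261) = 27299314/3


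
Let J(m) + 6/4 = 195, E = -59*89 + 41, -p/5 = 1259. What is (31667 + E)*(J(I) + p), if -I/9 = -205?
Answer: -322854771/2 ≈ -1.6143e+8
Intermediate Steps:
p = -6295 (p = -5*1259 = -6295)
E = -5210 (E = -5251 + 41 = -5210)
I = 1845 (I = -9*(-205) = 1845)
J(m) = 387/2 (J(m) = -3/2 + 195 = 387/2)
(31667 + E)*(J(I) + p) = (31667 - 5210)*(387/2 - 6295) = 26457*(-12203/2) = -322854771/2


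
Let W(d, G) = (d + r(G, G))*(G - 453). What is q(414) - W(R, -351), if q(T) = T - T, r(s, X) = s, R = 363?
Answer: 9648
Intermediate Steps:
q(T) = 0
W(d, G) = (-453 + G)*(G + d) (W(d, G) = (d + G)*(G - 453) = (G + d)*(-453 + G) = (-453 + G)*(G + d))
q(414) - W(R, -351) = 0 - ((-351)² - 453*(-351) - 453*363 - 351*363) = 0 - (123201 + 159003 - 164439 - 127413) = 0 - 1*(-9648) = 0 + 9648 = 9648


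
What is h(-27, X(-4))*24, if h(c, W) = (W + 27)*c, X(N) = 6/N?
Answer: -16524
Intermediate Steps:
h(c, W) = c*(27 + W) (h(c, W) = (27 + W)*c = c*(27 + W))
h(-27, X(-4))*24 = -27*(27 + 6/(-4))*24 = -27*(27 + 6*(-¼))*24 = -27*(27 - 3/2)*24 = -27*51/2*24 = -1377/2*24 = -16524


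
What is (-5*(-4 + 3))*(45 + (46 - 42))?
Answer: 245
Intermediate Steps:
(-5*(-4 + 3))*(45 + (46 - 42)) = (-5*(-1))*(45 + 4) = 5*49 = 245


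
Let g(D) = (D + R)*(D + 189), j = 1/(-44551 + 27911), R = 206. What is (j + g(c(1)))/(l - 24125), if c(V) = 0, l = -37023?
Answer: -647861759/1017502720 ≈ -0.63672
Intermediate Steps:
j = -1/16640 (j = 1/(-16640) = -1/16640 ≈ -6.0096e-5)
g(D) = (189 + D)*(206 + D) (g(D) = (D + 206)*(D + 189) = (206 + D)*(189 + D) = (189 + D)*(206 + D))
(j + g(c(1)))/(l - 24125) = (-1/16640 + (38934 + 0² + 395*0))/(-37023 - 24125) = (-1/16640 + (38934 + 0 + 0))/(-61148) = (-1/16640 + 38934)*(-1/61148) = (647861759/16640)*(-1/61148) = -647861759/1017502720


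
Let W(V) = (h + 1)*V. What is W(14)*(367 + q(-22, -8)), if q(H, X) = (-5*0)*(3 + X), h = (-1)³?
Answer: 0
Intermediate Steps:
h = -1
q(H, X) = 0 (q(H, X) = 0*(3 + X) = 0)
W(V) = 0 (W(V) = (-1 + 1)*V = 0*V = 0)
W(14)*(367 + q(-22, -8)) = 0*(367 + 0) = 0*367 = 0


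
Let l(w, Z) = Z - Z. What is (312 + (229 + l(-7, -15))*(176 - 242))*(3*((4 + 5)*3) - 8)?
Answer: -1080546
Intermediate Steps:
l(w, Z) = 0
(312 + (229 + l(-7, -15))*(176 - 242))*(3*((4 + 5)*3) - 8) = (312 + (229 + 0)*(176 - 242))*(3*((4 + 5)*3) - 8) = (312 + 229*(-66))*(3*(9*3) - 8) = (312 - 15114)*(3*27 - 8) = -14802*(81 - 8) = -14802*73 = -1080546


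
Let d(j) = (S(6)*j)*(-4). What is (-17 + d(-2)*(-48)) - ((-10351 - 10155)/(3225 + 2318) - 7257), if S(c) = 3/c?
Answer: 39087570/5543 ≈ 7051.7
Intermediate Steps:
d(j) = -2*j (d(j) = ((3/6)*j)*(-4) = ((3*(⅙))*j)*(-4) = (j/2)*(-4) = -2*j)
(-17 + d(-2)*(-48)) - ((-10351 - 10155)/(3225 + 2318) - 7257) = (-17 - 2*(-2)*(-48)) - ((-10351 - 10155)/(3225 + 2318) - 7257) = (-17 + 4*(-48)) - (-20506/5543 - 7257) = (-17 - 192) - (-20506*1/5543 - 7257) = -209 - (-20506/5543 - 7257) = -209 - 1*(-40246057/5543) = -209 + 40246057/5543 = 39087570/5543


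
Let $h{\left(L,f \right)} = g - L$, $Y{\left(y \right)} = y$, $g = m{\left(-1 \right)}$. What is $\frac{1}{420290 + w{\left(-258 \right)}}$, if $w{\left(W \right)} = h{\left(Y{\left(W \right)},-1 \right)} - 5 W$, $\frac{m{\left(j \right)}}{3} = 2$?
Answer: $\frac{1}{421844} \approx 2.3705 \cdot 10^{-6}$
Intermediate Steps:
$m{\left(j \right)} = 6$ ($m{\left(j \right)} = 3 \cdot 2 = 6$)
$g = 6$
$h{\left(L,f \right)} = 6 - L$
$w{\left(W \right)} = 6 - 6 W$ ($w{\left(W \right)} = \left(6 - W\right) - 5 W = 6 - 6 W$)
$\frac{1}{420290 + w{\left(-258 \right)}} = \frac{1}{420290 + \left(6 - -1548\right)} = \frac{1}{420290 + \left(6 + 1548\right)} = \frac{1}{420290 + 1554} = \frac{1}{421844}$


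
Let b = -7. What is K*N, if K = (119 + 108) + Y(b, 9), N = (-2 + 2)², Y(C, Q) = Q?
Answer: 0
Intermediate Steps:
N = 0 (N = 0² = 0)
K = 236 (K = (119 + 108) + 9 = 227 + 9 = 236)
K*N = 236*0 = 0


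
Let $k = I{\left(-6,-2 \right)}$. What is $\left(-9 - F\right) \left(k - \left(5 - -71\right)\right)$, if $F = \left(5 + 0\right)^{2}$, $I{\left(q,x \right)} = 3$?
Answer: $2482$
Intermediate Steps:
$k = 3$
$F = 25$ ($F = 5^{2} = 25$)
$\left(-9 - F\right) \left(k - \left(5 - -71\right)\right) = \left(-9 - 25\right) \left(3 - \left(5 - -71\right)\right) = \left(-9 - 25\right) \left(3 - 76\right) = - 34 \left(3 - 76\right) = \left(-34\right) \left(-73\right) = 2482$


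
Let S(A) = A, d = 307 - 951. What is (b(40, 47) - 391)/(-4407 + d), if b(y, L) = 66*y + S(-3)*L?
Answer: -2108/5051 ≈ -0.41734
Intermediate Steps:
d = -644
b(y, L) = -3*L + 66*y (b(y, L) = 66*y - 3*L = -3*L + 66*y)
(b(40, 47) - 391)/(-4407 + d) = ((-3*47 + 66*40) - 391)/(-4407 - 644) = ((-141 + 2640) - 391)/(-5051) = (2499 - 391)*(-1/5051) = 2108*(-1/5051) = -2108/5051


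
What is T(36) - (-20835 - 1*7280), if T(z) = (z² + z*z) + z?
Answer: 30743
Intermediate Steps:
T(z) = z + 2*z² (T(z) = (z² + z²) + z = 2*z² + z = z + 2*z²)
T(36) - (-20835 - 1*7280) = 36*(1 + 2*36) - (-20835 - 1*7280) = 36*(1 + 72) - (-20835 - 7280) = 36*73 - 1*(-28115) = 2628 + 28115 = 30743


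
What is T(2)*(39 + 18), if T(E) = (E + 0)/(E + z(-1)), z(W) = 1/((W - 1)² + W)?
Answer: 342/7 ≈ 48.857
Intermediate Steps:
z(W) = 1/(W + (-1 + W)²) (z(W) = 1/((-1 + W)² + W) = 1/(W + (-1 + W)²))
T(E) = E/(⅓ + E) (T(E) = (E + 0)/(E + 1/(-1 + (-1 - 1)²)) = E/(E + 1/(-1 + (-2)²)) = E/(E + 1/(-1 + 4)) = E/(E + 1/3) = E/(E + ⅓) = E/(⅓ + E))
T(2)*(39 + 18) = (3*2/(1 + 3*2))*(39 + 18) = (3*2/(1 + 6))*57 = (3*2/7)*57 = (3*2*(⅐))*57 = (6/7)*57 = 342/7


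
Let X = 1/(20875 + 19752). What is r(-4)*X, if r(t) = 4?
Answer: 4/40627 ≈ 9.8457e-5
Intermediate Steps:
X = 1/40627 ≈ 2.4614e-5
r(-4)*X = 4*(1/40627) = 4/40627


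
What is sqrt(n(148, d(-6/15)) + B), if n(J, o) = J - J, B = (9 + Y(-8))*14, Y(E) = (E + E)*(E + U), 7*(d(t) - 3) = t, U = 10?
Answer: I*sqrt(322) ≈ 17.944*I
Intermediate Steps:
d(t) = 3 + t/7
Y(E) = 2*E*(10 + E) (Y(E) = (E + E)*(E + 10) = (2*E)*(10 + E) = 2*E*(10 + E))
B = -322 (B = (9 + 2*(-8)*(10 - 8))*14 = (9 + 2*(-8)*2)*14 = (9 - 32)*14 = -23*14 = -322)
n(J, o) = 0
sqrt(n(148, d(-6/15)) + B) = sqrt(0 - 322) = sqrt(-322) = I*sqrt(322)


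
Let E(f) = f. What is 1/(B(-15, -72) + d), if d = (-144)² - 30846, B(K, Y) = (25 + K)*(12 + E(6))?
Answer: -1/9930 ≈ -0.00010070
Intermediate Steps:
B(K, Y) = 450 + 18*K (B(K, Y) = (25 + K)*(12 + 6) = (25 + K)*18 = 450 + 18*K)
d = -10110 (d = 20736 - 30846 = -10110)
1/(B(-15, -72) + d) = 1/((450 + 18*(-15)) - 10110) = 1/((450 - 270) - 10110) = 1/(180 - 10110) = 1/(-9930) = -1/9930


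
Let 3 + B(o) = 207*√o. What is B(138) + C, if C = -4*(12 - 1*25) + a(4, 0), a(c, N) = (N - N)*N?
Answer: 49 + 207*√138 ≈ 2480.7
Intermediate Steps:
a(c, N) = 0 (a(c, N) = 0*N = 0)
B(o) = -3 + 207*√o
C = 52 (C = -4*(12 - 1*25) + 0 = -4*(12 - 25) + 0 = -4*(-13) + 0 = 52 + 0 = 52)
B(138) + C = (-3 + 207*√138) + 52 = 49 + 207*√138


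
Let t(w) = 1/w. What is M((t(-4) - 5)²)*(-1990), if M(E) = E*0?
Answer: 0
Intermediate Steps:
t(w) = 1/w
M(E) = 0
M((t(-4) - 5)²)*(-1990) = 0*(-1990) = 0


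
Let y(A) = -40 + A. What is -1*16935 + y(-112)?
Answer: -17087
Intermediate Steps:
-1*16935 + y(-112) = -1*16935 + (-40 - 112) = -16935 - 152 = -17087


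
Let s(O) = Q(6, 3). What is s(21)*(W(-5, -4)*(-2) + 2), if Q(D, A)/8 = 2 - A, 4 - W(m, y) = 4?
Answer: -16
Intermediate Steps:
W(m, y) = 0 (W(m, y) = 4 - 1*4 = 4 - 4 = 0)
Q(D, A) = 16 - 8*A (Q(D, A) = 8*(2 - A) = 16 - 8*A)
s(O) = -8 (s(O) = 16 - 8*3 = 16 - 24 = -8)
s(21)*(W(-5, -4)*(-2) + 2) = -8*(0*(-2) + 2) = -8*(0 + 2) = -8*2 = -16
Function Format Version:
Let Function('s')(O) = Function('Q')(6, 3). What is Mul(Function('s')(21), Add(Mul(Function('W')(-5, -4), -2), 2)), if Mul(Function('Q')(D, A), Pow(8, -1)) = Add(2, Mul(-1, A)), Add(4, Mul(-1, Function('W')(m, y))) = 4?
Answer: -16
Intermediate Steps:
Function('W')(m, y) = 0 (Function('W')(m, y) = Add(4, Mul(-1, 4)) = Add(4, -4) = 0)
Function('Q')(D, A) = Add(16, Mul(-8, A)) (Function('Q')(D, A) = Mul(8, Add(2, Mul(-1, A))) = Add(16, Mul(-8, A)))
Function('s')(O) = -8 (Function('s')(O) = Add(16, Mul(-8, 3)) = Add(16, -24) = -8)
Mul(Function('s')(21), Add(Mul(Function('W')(-5, -4), -2), 2)) = Mul(-8, Add(Mul(0, -2), 2)) = Mul(-8, Add(0, 2)) = Mul(-8, 2) = -16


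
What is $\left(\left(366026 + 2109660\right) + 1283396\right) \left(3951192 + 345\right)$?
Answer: $14854151609034$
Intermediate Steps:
$\left(\left(366026 + 2109660\right) + 1283396\right) \left(3951192 + 345\right) = \left(2475686 + 1283396\right) 3951537 = 3759082 \cdot 3951537 = 14854151609034$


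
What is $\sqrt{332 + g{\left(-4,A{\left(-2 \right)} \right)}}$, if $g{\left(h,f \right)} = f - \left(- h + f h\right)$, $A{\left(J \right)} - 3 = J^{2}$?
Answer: $11 \sqrt{3} \approx 19.053$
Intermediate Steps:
$A{\left(J \right)} = 3 + J^{2}$
$g{\left(h,f \right)} = f + h - f h$ ($g{\left(h,f \right)} = f - \left(- h + f h\right) = f + h - f h$)
$\sqrt{332 + g{\left(-4,A{\left(-2 \right)} \right)}} = \sqrt{332 - \left(1 - 4 + \left(3 + \left(-2\right)^{2}\right) \left(-4\right)\right)} = \sqrt{332 - \left(-3 + \left(3 + 4\right) \left(-4\right)\right)} = \sqrt{332 - \left(-3 - 28\right)} = \sqrt{332 + \left(7 - 4 + 28\right)} = \sqrt{332 + 31} = \sqrt{363} = 11 \sqrt{3}$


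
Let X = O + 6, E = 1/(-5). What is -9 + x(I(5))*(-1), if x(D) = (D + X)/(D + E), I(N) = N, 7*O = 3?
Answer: -239/21 ≈ -11.381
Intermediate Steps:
O = 3/7 (O = (1/7)*3 = 3/7 ≈ 0.42857)
E = -1/5 (E = 1*(-1/5) = -1/5 ≈ -0.20000)
X = 45/7 (X = 3/7 + 6 = 45/7 ≈ 6.4286)
x(D) = (45/7 + D)/(-1/5 + D) (x(D) = (D + 45/7)/(D - 1/5) = (45/7 + D)/(-1/5 + D))
-9 + x(I(5))*(-1) = -9 + (5*(45 + 7*5)/(7*(-1 + 5*5)))*(-1) = -9 + (5*(45 + 35)/(7*(-1 + 25)))*(-1) = -9 + ((5/7)*80/24)*(-1) = -9 + ((5/7)*(1/24)*80)*(-1) = -9 + (50/21)*(-1) = -9 - 50/21 = -239/21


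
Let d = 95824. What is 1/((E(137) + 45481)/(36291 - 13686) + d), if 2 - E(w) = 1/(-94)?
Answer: 193170/18510710753 ≈ 1.0436e-5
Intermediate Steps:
E(w) = 189/94 (E(w) = 2 - 1/(-94) = 2 - 1*(-1/94) = 2 + 1/94 = 189/94)
1/((E(137) + 45481)/(36291 - 13686) + d) = 1/((189/94 + 45481)/(36291 - 13686) + 95824) = 1/((4275403/94)/22605 + 95824) = 1/((4275403/94)*(1/22605) + 95824) = 1/(388673/193170 + 95824) = 1/(18510710753/193170) = 193170/18510710753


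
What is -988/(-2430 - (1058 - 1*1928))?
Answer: 19/30 ≈ 0.63333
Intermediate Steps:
-988/(-2430 - (1058 - 1*1928)) = -988/(-2430 - (1058 - 1928)) = -988/(-2430 - 1*(-870)) = -988/(-2430 + 870) = -988/(-1560) = -988*(-1/1560) = 19/30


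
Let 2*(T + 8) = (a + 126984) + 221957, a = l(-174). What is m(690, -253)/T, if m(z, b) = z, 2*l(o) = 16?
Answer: 20/5057 ≈ 0.0039549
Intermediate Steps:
l(o) = 8 (l(o) = (½)*16 = 8)
a = 8
T = 348933/2 (T = -8 + ((8 + 126984) + 221957)/2 = -8 + (126992 + 221957)/2 = -8 + (½)*348949 = -8 + 348949/2 = 348933/2 ≈ 1.7447e+5)
m(690, -253)/T = 690/(348933/2) = 690*(2/348933) = 20/5057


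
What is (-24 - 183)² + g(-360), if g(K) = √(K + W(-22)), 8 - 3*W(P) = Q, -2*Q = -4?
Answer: 42849 + I*√358 ≈ 42849.0 + 18.921*I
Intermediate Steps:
Q = 2 (Q = -½*(-4) = 2)
W(P) = 2 (W(P) = 8/3 - ⅓*2 = 8/3 - ⅔ = 2)
g(K) = √(2 + K) (g(K) = √(K + 2) = √(2 + K))
(-24 - 183)² + g(-360) = (-24 - 183)² + √(2 - 360) = (-207)² + √(-358) = 42849 + I*√358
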